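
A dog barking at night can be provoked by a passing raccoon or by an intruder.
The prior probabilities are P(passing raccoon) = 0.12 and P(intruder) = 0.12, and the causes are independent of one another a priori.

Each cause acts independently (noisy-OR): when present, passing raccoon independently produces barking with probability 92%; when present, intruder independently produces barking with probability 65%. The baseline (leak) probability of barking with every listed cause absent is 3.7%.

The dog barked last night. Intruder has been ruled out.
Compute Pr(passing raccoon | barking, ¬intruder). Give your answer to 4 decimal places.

Under noisy-OR, P(barking | causes) = 1 − (1−0.037)·∏(1−qᵢ) over the active causes.
For the numerator, keep only passing raccoon=true terms: 0.92296×0.12 = 0.110755
The normalizing constant is 0.037×0.88 + 0.92296×0.12 = 0.143315
P(passing raccoon | barking, ¬intruder) = 0.110755/0.143315 ≈ 0.7728

Pr(passing raccoon | barking, ¬intruder) ≈ 0.7728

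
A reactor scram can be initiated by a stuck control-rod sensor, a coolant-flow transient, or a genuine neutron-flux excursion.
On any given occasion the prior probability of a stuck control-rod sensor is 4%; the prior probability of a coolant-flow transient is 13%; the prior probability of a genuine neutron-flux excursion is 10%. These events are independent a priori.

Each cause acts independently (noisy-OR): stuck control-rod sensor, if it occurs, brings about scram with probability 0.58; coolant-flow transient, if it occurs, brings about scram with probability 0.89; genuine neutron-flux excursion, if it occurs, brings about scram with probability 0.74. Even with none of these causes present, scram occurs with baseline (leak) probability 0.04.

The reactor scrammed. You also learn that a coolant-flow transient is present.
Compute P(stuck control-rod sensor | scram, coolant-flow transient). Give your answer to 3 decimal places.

P(stuck control-rod sensor | scram, coolant-flow transient) ≈ 0.042

Under noisy-OR, P(scram | causes) = 1 − (1−0.04)·∏(1−qᵢ) over the active causes.
Sum P(scram|·) weighted by the priors over the 4 (stuck control-rod sensor, genuine neutron-flux excursion) configurations:
  P(scram | coolant-flow transient) = 0.8944·0.96·0.9 + 0.972544·0.96·0.1 + 0.955648·0.04·0.9 + 0.988468·0.04·0.1
        = 0.772762 + 0.093364 + 0.034403 + 0.003954 = 0.904483
Keeping only the stuck control-rod sensor-present terms gives 0.038357, so
  P(stuck control-rod sensor | scram, coolant-flow transient) = 0.038357 / 0.904483 ≈ 0.042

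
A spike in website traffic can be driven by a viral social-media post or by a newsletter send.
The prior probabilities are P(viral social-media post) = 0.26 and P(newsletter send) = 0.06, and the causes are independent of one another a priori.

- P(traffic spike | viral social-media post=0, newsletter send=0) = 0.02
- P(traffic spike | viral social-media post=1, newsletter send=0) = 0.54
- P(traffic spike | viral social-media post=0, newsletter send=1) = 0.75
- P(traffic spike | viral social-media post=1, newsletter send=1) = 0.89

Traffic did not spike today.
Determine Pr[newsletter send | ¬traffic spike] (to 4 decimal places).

P(¬traffic spike) = 0.98×0.74×0.94 + 0.25×0.74×0.06 + 0.46×0.26×0.94 + 0.11×0.26×0.06 = 0.681688 + 0.011100 + 0.112424 + 0.001716 = 0.806928
Restricting to configurations with newsletter send present: 0.011100 + 0.001716 = 0.012816.
Hence the posterior is 0.012816/0.806928 ≈ 0.0159.

Pr[newsletter send | ¬traffic spike] ≈ 0.0159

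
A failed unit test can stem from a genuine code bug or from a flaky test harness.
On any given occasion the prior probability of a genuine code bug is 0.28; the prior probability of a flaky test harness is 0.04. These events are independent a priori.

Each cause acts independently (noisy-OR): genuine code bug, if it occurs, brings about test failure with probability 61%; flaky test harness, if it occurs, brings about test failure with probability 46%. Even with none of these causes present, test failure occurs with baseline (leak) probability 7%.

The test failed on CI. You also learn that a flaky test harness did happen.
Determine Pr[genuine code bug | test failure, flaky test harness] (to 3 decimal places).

Pr[genuine code bug | test failure, flaky test harness] ≈ 0.386

Under noisy-OR, P(test failure | causes) = 1 − (1−0.07)·∏(1−qᵢ) over the active causes.
Sum P(test failure|·) weighted by the priors over both values of genuine code bug:
  P(test failure | flaky test harness) = 0.4978×0.72 + 0.804142×0.28
        = 0.358416 + 0.225160 = 0.583576
Configurations with genuine code bug contribute 0.225160, so
  P(genuine code bug | test failure, flaky test harness) = 0.225160 / 0.583576 ≈ 0.386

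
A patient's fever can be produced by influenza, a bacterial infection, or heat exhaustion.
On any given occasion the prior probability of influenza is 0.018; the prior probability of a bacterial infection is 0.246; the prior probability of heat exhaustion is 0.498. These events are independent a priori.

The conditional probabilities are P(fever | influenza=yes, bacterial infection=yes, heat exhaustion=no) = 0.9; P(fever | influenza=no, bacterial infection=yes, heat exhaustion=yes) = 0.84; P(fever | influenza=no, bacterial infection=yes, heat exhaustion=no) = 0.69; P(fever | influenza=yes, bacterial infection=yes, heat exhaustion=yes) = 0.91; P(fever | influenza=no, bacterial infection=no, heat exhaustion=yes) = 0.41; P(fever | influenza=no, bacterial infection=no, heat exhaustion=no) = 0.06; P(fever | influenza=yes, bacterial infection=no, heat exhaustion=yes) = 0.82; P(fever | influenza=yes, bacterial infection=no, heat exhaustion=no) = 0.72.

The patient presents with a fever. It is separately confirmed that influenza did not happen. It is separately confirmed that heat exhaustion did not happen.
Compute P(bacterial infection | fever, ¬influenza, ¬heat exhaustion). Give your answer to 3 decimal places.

P(bacterial infection | fever, ¬influenza, ¬heat exhaustion) ≈ 0.790

P(fever | ¬influenza, ¬heat exhaustion) = 0.06·0.754 + 0.69·0.246 = 0.045240 + 0.169740 = 0.214980
Of this, 0.169740 comes from 0.69·0.246 (the bacterial infection=true cases).
P(bacterial infection | fever, ¬influenza, ¬heat exhaustion) = 0.169740 / 0.214980 ≈ 0.790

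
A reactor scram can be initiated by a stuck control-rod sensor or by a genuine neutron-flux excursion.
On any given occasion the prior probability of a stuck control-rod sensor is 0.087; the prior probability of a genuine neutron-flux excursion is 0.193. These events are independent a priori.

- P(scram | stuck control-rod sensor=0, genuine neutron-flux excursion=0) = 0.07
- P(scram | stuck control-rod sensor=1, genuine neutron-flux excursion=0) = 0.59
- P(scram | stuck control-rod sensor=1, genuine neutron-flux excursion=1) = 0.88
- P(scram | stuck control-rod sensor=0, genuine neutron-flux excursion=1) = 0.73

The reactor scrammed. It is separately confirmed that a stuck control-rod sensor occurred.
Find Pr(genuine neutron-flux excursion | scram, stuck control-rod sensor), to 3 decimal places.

P(scram | stuck control-rod sensor) = 0.59·0.807 + 0.88·0.193 = 0.476130 + 0.169840 = 0.645970
The genuine neutron-flux excursion-present share is 0.88·0.193 = 0.169840.
So P(genuine neutron-flux excursion | scram, stuck control-rod sensor) = 0.169840/0.645970 ≈ 0.263.

Pr(genuine neutron-flux excursion | scram, stuck control-rod sensor) ≈ 0.263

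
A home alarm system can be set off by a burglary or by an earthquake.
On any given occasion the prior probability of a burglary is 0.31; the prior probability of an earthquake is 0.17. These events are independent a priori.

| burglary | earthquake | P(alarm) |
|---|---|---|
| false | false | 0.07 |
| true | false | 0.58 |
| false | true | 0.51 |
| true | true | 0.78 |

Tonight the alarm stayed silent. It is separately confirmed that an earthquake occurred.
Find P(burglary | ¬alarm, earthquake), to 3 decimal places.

P(burglary | ¬alarm, earthquake) ≈ 0.168

Sum P(¬alarm|·) weighted by the priors over both values of burglary:
  P(¬alarm | earthquake) = 0.49×0.69 + 0.22×0.31
        = 0.338100 + 0.068200 = 0.406300
The terms with burglary present sum to 0.068200, so
  P(burglary | ¬alarm, earthquake) = 0.068200 / 0.406300 ≈ 0.168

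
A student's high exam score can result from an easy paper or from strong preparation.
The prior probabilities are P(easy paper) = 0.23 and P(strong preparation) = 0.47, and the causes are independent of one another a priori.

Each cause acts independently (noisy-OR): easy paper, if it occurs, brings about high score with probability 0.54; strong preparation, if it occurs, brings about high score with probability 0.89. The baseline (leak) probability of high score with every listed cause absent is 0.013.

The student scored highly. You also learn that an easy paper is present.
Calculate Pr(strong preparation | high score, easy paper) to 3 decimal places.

Under noisy-OR, P(high score | causes) = 1 − (1−0.013)·∏(1−qᵢ) over the active causes.
Enumerate both values of strong preparation and weight by the priors:
  P(high score | easy paper) = 0.54598·0.53 + 0.950058·0.47
        = 0.289369 + 0.446527 = 0.735896
Keeping only the strong preparation-present terms gives 0.446527, so
  P(strong preparation | high score, easy paper) = 0.446527 / 0.735896 ≈ 0.607

Pr(strong preparation | high score, easy paper) ≈ 0.607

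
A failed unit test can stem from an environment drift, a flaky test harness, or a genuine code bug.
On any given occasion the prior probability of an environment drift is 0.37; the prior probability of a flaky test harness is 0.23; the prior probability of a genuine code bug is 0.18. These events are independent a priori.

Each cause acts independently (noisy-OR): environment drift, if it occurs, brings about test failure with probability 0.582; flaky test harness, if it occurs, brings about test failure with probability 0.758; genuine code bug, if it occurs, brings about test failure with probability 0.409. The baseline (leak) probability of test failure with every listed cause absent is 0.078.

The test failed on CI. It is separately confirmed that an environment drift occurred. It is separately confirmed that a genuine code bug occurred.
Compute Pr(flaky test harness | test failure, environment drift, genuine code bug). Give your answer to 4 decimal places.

Pr(flaky test harness | test failure, environment drift, genuine code bug) ≈ 0.2677

Under noisy-OR, P(test failure | causes) = 1 − (1−0.078)·∏(1−qᵢ) over the active causes.
P(test failure | environment drift, genuine code bug) = 0.772231*0.77 + 0.94488*0.23 = 0.594618 + 0.217322 = 0.811940
Restricting to configurations with flaky test harness present: 0.94488*0.23 = 0.217322.
So P(flaky test harness | test failure, environment drift, genuine code bug) = 0.217322/0.811940 ≈ 0.2677.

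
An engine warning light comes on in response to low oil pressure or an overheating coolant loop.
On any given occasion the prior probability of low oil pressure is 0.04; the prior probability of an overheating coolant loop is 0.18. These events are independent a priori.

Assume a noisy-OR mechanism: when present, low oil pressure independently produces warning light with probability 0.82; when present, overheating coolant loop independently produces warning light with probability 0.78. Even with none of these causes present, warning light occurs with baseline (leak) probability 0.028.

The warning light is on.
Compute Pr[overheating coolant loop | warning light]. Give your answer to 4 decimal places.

Under noisy-OR, P(warning light | causes) = 1 − (1−0.028)·∏(1−qᵢ) over the active causes.
Numerator (weight on configurations with overheating coolant loop): 0.135848 + 0.006923 = 0.142771
The normalizing constant is 0.028*0.96*0.82 + 0.78616*0.96*0.18 + 0.82504*0.04*0.82 + 0.961509*0.04*0.18 = 0.191874
Posterior = 0.142771 / 0.191874 ≈ 0.7441

Pr[overheating coolant loop | warning light] ≈ 0.7441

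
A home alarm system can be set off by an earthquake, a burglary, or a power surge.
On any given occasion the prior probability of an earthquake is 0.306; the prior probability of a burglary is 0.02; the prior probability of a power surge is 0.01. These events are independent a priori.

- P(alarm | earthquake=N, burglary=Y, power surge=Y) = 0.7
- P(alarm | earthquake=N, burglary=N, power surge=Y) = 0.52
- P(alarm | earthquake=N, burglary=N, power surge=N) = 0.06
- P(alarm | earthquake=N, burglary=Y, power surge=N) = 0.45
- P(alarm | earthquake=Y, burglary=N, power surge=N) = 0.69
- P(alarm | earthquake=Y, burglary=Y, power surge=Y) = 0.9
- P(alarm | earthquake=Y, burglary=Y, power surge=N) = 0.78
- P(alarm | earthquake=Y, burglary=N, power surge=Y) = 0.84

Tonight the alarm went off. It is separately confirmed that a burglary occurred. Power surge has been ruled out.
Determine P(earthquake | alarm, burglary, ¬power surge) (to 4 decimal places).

P(alarm | burglary, ¬power surge) = 0.45×0.694 + 0.78×0.306 = 0.312300 + 0.238680 = 0.550980
The earthquake-present share is 0.78×0.306 = 0.238680.
So P(earthquake | alarm, burglary, ¬power surge) = 0.238680/0.550980 ≈ 0.4332.

P(earthquake | alarm, burglary, ¬power surge) ≈ 0.4332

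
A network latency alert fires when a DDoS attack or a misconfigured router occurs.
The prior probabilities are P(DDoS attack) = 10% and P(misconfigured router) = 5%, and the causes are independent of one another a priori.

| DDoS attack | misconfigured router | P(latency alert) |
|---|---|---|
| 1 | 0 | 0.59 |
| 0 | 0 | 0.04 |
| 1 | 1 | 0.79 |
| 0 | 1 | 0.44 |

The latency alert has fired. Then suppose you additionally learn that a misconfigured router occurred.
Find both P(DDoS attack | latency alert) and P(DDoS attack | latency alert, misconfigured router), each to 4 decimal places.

By total probability over the 4 (DDoS attack, misconfigured router) configurations:
  P(latency alert) = 0.04×0.9×0.95 + 0.44×0.9×0.05 + 0.59×0.1×0.95 + 0.79×0.1×0.05
        = 0.034200 + 0.019800 + 0.056050 + 0.003950 = 0.114000
Keeping only the DDoS attack-present terms gives 0.060000, so
  P(DDoS attack | latency alert) = 0.060000 / 0.114000 ≈ 0.5263

Now condition on the additional information:
Numerator (weight on configurations with DDoS attack): 0.79·0.1 = 0.079000
Denominator P(latency alert | misconfigured router): 0.44·0.9 + 0.79·0.1 = 0.475000
Posterior = 0.079000 / 0.475000 ≈ 0.1663

P(DDoS attack | latency alert) ≈ 0.5263; P(DDoS attack | latency alert, misconfigured router) ≈ 0.1663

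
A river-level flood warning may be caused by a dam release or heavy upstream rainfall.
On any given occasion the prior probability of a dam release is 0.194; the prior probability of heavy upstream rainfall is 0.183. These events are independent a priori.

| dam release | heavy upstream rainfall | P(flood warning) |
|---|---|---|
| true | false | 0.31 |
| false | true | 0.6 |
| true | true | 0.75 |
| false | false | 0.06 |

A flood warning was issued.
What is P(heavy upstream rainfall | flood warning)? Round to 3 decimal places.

By total probability over the 4 (dam release, heavy upstream rainfall) configurations:
  P(flood warning) = 0.06·0.806·0.817 + 0.6·0.806·0.183 + 0.31·0.194·0.817 + 0.75·0.194·0.183
        = 0.039510 + 0.088499 + 0.049134 + 0.026627 = 0.203770
Configurations with heavy upstream rainfall contribute 0.115126, so
  P(heavy upstream rainfall | flood warning) = 0.115126 / 0.203770 ≈ 0.565

P(heavy upstream rainfall | flood warning) ≈ 0.565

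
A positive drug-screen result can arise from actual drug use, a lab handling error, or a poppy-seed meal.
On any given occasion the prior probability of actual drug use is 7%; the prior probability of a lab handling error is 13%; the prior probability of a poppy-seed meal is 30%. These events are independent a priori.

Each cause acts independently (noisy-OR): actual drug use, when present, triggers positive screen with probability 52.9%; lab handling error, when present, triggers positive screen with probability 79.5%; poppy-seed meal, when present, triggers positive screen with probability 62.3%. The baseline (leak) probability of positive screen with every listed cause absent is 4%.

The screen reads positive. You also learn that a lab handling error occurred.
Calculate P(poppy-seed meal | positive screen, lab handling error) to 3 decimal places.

Under noisy-OR, P(positive screen | causes) = 1 − (1−0.04)·∏(1−qᵢ) over the active causes.
Weight on poppy-seed meal=true, given the evidence: 0.258300 + 0.020266 = 0.278566
Normalizer over all consistent configurations: 0.8032*0.93*0.7 + 0.925806*0.93*0.3 + 0.907307*0.07*0.7 + 0.965055*0.07*0.3 = 0.845907
P(poppy-seed meal | positive screen, lab handling error) = 0.278566/0.845907 ≈ 0.329

P(poppy-seed meal | positive screen, lab handling error) ≈ 0.329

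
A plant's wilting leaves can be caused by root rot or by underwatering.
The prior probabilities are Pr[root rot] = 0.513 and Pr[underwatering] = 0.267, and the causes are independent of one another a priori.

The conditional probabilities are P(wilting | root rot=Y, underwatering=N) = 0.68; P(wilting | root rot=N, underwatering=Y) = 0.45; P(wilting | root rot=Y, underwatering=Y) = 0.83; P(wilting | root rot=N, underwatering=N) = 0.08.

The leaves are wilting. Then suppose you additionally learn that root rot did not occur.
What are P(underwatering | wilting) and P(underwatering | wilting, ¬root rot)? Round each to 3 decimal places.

Numerator (weight on configurations with underwatering): 0.058513 + 0.113686 = 0.172199
Denominator P(wilting): 0.08×0.487×0.733 + 0.45×0.487×0.267 + 0.68×0.513×0.733 + 0.83×0.513×0.267 = 0.456457
Posterior = 0.172199 / 0.456457 ≈ 0.377

Now also conditioning on root rot≠true:
Numerator (weight on configurations with underwatering): 0.45*0.267 = 0.120150
The normalizing constant is 0.08*0.733 + 0.45*0.267 = 0.178790
P(underwatering | wilting, ¬root rot) = 0.120150/0.178790 ≈ 0.672
With root rot excluded, underwatering must carry more of the explanatory weight for the wilting.

P(underwatering | wilting) ≈ 0.377; P(underwatering | wilting, ¬root rot) ≈ 0.672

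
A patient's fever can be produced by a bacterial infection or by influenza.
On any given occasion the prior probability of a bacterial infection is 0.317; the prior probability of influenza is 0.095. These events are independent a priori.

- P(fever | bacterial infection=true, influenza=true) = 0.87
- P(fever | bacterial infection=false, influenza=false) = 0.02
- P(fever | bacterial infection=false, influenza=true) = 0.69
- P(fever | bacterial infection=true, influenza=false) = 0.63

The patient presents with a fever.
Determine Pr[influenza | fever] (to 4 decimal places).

Pr[influenza | fever] ≈ 0.2688

Enumerate the 4 (bacterial infection, influenza) configurations and weight by the priors:
  P(fever) = 0.02*0.683*0.905 + 0.69*0.683*0.095 + 0.63*0.317*0.905 + 0.87*0.317*0.095
        = 0.012362 + 0.044771 + 0.180738 + 0.026200 = 0.264071
Configurations with influenza contribute 0.070971, so
  P(influenza | fever) = 0.070971 / 0.264071 ≈ 0.2688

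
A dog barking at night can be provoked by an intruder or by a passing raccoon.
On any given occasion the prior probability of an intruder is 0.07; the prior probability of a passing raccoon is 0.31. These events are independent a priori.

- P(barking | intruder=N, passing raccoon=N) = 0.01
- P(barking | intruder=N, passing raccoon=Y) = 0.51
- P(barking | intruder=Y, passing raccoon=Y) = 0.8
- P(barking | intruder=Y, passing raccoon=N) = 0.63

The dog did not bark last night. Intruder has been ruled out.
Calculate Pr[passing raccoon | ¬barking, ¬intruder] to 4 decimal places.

For the numerator, keep only passing raccoon=true terms: 0.49·0.31 = 0.151900
Denominator P(¬barking | ¬intruder): 0.99·0.69 + 0.49·0.31 = 0.835000
Posterior = 0.151900 / 0.835000 ≈ 0.1819

Pr[passing raccoon | ¬barking, ¬intruder] ≈ 0.1819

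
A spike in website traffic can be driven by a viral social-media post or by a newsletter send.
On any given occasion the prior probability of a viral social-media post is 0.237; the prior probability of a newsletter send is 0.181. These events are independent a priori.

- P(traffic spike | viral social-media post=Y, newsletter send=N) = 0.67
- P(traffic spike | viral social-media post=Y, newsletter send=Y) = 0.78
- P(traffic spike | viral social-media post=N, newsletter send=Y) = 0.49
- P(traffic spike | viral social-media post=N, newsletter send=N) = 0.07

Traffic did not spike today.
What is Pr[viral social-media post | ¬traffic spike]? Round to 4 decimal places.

Pr[viral social-media post | ¬traffic spike] ≈ 0.1014

Weight on viral social-media post=true, given the evidence: 0.064054 + 0.009437 = 0.073491
Normalizer over all consistent configurations: 0.93*0.763*0.819 + 0.51*0.763*0.181 + 0.33*0.237*0.819 + 0.22*0.237*0.181 = 0.725078
P(viral social-media post | ¬traffic spike) = 0.073491/0.725078 ≈ 0.1014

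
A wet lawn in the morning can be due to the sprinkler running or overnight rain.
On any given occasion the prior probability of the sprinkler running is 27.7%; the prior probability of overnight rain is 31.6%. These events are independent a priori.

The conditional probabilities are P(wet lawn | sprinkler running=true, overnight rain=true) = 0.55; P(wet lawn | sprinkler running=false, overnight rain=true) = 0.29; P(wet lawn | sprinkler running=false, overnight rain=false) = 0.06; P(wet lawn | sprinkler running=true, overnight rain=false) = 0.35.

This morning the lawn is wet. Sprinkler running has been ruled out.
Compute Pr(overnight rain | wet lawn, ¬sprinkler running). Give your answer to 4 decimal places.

Pr(overnight rain | wet lawn, ¬sprinkler running) ≈ 0.6907

For the numerator, keep only overnight rain=true terms: 0.29×0.316 = 0.091640
The normalizing constant is 0.06×0.684 + 0.29×0.316 = 0.132680
Posterior = 0.091640 / 0.132680 ≈ 0.6907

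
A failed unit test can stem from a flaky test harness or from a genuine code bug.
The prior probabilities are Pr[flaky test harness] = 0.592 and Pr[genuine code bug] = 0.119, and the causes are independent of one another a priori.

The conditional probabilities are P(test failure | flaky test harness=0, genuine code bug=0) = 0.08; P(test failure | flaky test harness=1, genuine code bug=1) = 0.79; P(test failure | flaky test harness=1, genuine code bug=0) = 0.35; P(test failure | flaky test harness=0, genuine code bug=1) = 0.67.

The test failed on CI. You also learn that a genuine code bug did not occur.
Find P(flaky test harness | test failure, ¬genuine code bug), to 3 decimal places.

P(flaky test harness | test failure, ¬genuine code bug) ≈ 0.864

P(test failure | ¬genuine code bug) = 0.08*0.408 + 0.35*0.592 = 0.032640 + 0.207200 = 0.239840
The flaky test harness-present share is 0.35*0.592 = 0.207200.
So P(flaky test harness | test failure, ¬genuine code bug) = 0.207200/0.239840 ≈ 0.864.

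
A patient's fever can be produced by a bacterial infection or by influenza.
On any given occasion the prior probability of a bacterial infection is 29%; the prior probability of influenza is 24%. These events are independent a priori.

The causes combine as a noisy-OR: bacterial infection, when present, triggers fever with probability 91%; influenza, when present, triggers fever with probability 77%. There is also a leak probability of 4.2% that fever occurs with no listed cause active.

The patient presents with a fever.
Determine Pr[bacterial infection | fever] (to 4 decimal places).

Under noisy-OR, P(fever | causes) = 1 − (1−0.042)·∏(1−qᵢ) over the active causes.
P(fever) = 0.042·0.71·0.76 + 0.77966·0.71·0.24 + 0.91378·0.29·0.76 + 0.980169·0.29·0.24 = 0.022663 + 0.132854 + 0.201397 + 0.068220 = 0.425134
Restricting to configurations with bacterial infection present: 0.201397 + 0.068220 = 0.269617.
P(bacterial infection | fever) = 0.269617 / 0.425134 ≈ 0.6342

Pr[bacterial infection | fever] ≈ 0.6342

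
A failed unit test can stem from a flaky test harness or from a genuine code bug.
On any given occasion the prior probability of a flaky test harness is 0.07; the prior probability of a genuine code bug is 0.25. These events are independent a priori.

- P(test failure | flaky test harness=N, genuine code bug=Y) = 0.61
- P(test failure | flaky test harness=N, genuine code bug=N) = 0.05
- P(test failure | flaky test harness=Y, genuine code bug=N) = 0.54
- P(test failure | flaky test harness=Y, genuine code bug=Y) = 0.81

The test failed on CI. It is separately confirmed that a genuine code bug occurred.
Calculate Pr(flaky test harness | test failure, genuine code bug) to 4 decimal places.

Pr(flaky test harness | test failure, genuine code bug) ≈ 0.0909

Enumerate both values of flaky test harness and weight by the priors:
  P(test failure | genuine code bug) = 0.61×0.93 + 0.81×0.07
        = 0.567300 + 0.056700 = 0.624000
Configurations with flaky test harness contribute 0.056700, so
  P(flaky test harness | test failure, genuine code bug) = 0.056700 / 0.624000 ≈ 0.0909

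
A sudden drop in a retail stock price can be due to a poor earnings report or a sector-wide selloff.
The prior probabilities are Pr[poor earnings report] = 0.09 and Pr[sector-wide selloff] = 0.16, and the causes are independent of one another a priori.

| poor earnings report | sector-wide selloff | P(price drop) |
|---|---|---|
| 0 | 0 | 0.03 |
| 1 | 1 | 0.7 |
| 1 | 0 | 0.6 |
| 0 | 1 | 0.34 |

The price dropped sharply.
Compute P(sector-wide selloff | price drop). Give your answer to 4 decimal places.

P(sector-wide selloff | price drop) ≈ 0.4660

P(price drop) = 0.03*0.91*0.84 + 0.34*0.91*0.16 + 0.6*0.09*0.84 + 0.7*0.09*0.16 = 0.022932 + 0.049504 + 0.045360 + 0.010080 = 0.127876
Restricting to configurations with sector-wide selloff present: 0.049504 + 0.010080 = 0.059584.
So P(sector-wide selloff | price drop) = 0.059584/0.127876 ≈ 0.4660.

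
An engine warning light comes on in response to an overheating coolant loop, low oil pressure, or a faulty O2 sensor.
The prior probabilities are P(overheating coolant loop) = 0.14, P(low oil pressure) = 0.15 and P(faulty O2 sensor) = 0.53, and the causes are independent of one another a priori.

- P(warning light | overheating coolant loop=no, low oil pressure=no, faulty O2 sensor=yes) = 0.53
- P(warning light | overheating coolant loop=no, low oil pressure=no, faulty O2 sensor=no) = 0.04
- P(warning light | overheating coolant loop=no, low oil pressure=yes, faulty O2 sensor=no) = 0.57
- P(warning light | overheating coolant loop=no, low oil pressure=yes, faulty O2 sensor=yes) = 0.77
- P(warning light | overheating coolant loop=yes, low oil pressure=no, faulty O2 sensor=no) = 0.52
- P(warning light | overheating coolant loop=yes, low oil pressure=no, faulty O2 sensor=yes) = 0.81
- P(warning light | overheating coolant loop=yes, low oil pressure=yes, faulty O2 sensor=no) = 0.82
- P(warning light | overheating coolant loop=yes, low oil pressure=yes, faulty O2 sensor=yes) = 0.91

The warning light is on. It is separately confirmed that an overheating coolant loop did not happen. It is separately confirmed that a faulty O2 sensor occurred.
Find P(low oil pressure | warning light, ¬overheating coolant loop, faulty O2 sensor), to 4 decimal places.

By total probability over both values of low oil pressure:
  P(warning light | ¬overheating coolant loop, faulty O2 sensor) = 0.53·0.85 + 0.77·0.15
        = 0.450500 + 0.115500 = 0.566000
The terms with low oil pressure present sum to 0.115500, so
  P(low oil pressure | warning light, ¬overheating coolant loop, faulty O2 sensor) = 0.115500 / 0.566000 ≈ 0.2041

P(low oil pressure | warning light, ¬overheating coolant loop, faulty O2 sensor) ≈ 0.2041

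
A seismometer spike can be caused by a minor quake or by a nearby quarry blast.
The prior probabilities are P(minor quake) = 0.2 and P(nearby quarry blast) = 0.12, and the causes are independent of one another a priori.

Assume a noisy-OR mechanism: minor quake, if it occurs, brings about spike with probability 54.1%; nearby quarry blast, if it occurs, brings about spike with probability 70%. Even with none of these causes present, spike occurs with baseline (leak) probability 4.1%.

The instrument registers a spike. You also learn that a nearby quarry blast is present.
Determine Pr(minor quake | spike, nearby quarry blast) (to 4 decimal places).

Under noisy-OR, P(spike | causes) = 1 − (1−0.041)·∏(1−qᵢ) over the active causes.
P(spike | nearby quarry blast) = 0.7123×0.8 + 0.867946×0.2 = 0.569840 + 0.173589 = 0.743429
Restricting to configurations with minor quake present: 0.867946×0.2 = 0.173589.
So P(minor quake | spike, nearby quarry blast) = 0.173589/0.743429 ≈ 0.2335.

Pr(minor quake | spike, nearby quarry blast) ≈ 0.2335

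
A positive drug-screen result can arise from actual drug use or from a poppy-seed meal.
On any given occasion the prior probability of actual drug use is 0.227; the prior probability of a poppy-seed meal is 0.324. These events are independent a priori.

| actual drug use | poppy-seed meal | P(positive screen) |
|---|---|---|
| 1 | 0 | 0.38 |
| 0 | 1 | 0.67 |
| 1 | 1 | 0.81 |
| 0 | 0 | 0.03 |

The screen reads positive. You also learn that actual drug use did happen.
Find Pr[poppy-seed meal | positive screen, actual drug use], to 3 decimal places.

Sum P(positive screen|·) weighted by the priors over both values of poppy-seed meal:
  P(positive screen | actual drug use) = 0.38×0.676 + 0.81×0.324
        = 0.256880 + 0.262440 = 0.519320
Keeping only the poppy-seed meal-present terms gives 0.262440, so
  P(poppy-seed meal | positive screen, actual drug use) = 0.262440 / 0.519320 ≈ 0.505

Pr[poppy-seed meal | positive screen, actual drug use] ≈ 0.505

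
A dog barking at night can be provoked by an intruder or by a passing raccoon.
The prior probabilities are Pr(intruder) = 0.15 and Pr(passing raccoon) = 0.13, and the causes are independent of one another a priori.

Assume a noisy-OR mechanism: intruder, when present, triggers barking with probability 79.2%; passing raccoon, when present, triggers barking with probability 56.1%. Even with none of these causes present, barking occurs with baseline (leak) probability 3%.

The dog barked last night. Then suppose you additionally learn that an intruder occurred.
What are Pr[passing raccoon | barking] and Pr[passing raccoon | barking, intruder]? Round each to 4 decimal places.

Pr[passing raccoon | barking] ≈ 0.3913; Pr[passing raccoon | barking, intruder] ≈ 0.1457

Under noisy-OR, P(barking | causes) = 1 − (1−0.03)·∏(1−qᵢ) over the active causes.
Numerator (weight on configurations with passing raccoon): 0.063446 + 0.017773 = 0.081219
Normalizer over all consistent configurations: 0.03*0.85*0.87 + 0.57417*0.85*0.13 + 0.79824*0.15*0.87 + 0.911427*0.15*0.13 = 0.207574
Posterior = 0.081219 / 0.207574 ≈ 0.3913

Now also conditioning on intruder=true:
Enumerate both values of passing raccoon and weight by the priors:
  P(barking | intruder) = 0.79824·0.87 + 0.911427·0.13
        = 0.694469 + 0.118486 = 0.812955
The terms with passing raccoon present sum to 0.118486, so
  P(passing raccoon | barking, intruder) = 0.118486 / 0.812955 ≈ 0.1457
This is intercausal reasoning (explaining away): once intruder accounts for the barking, passing raccoon becomes less likely.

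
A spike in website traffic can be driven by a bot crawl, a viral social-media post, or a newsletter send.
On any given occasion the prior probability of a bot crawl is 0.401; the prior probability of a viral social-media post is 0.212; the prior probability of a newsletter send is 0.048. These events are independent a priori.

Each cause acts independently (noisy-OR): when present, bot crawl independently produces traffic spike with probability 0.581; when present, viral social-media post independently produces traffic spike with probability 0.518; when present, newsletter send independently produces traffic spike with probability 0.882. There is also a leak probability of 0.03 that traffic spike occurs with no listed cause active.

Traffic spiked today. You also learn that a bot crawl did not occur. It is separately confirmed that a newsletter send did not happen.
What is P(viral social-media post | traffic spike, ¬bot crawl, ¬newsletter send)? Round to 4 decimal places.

Under noisy-OR, P(traffic spike | causes) = 1 − (1−0.03)·∏(1−qᵢ) over the active causes.
P(traffic spike | ¬bot crawl, ¬newsletter send) = 0.03·0.788 + 0.53246·0.212 = 0.023640 + 0.112882 = 0.136522
Restricting to configurations with viral social-media post present: 0.53246·0.212 = 0.112882.
P(viral social-media post | traffic spike, ¬bot crawl, ¬newsletter send) = 0.112882 / 0.136522 ≈ 0.8268

P(viral social-media post | traffic spike, ¬bot crawl, ¬newsletter send) ≈ 0.8268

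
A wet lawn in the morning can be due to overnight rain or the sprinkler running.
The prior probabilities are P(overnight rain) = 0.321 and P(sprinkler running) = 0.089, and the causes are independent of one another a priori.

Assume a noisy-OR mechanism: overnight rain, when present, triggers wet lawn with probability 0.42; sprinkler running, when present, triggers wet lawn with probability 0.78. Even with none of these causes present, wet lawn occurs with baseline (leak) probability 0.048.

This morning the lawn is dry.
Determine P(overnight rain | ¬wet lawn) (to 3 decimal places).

P(overnight rain | ¬wet lawn) ≈ 0.215

Under noisy-OR, P(wet lawn | causes) = 1 − (1−0.048)·∏(1−qᵢ) over the active causes.
Enumerate the 4 (overnight rain, sprinkler running) configurations and weight by the priors:
  P(¬wet lawn) = 0.952·0.679·0.911 + 0.20944·0.679·0.089 + 0.55216·0.321·0.911 + 0.121475·0.321·0.089
        = 0.588878 + 0.012657 + 0.161469 + 0.003470 = 0.766474
Keeping only the overnight rain-present terms gives 0.164939, so
  P(overnight rain | ¬wet lawn) = 0.164939 / 0.766474 ≈ 0.215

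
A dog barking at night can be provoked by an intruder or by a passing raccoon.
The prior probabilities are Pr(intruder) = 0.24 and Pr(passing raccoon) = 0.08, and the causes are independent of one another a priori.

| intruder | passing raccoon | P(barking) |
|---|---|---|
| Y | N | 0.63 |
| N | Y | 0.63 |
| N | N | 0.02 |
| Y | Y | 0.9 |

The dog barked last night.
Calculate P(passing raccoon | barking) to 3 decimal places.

For the numerator, keep only passing raccoon=true terms: 0.038304 + 0.017280 = 0.055584
The normalizing constant is 0.02×0.76×0.92 + 0.63×0.76×0.08 + 0.63×0.24×0.92 + 0.9×0.24×0.08 = 0.208672
P(passing raccoon | barking) = 0.055584/0.208672 ≈ 0.266

P(passing raccoon | barking) ≈ 0.266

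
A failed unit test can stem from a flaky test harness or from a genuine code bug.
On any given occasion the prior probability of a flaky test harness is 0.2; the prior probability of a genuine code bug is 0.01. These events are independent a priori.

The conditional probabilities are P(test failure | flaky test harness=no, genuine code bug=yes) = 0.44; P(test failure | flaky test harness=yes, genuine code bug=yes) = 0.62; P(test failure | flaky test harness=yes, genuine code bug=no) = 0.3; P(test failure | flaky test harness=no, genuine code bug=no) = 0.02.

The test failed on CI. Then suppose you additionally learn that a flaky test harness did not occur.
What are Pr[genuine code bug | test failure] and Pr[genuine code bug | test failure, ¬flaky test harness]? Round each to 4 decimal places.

Weight on genuine code bug=true, given the evidence: 0.003520 + 0.001240 = 0.004760
Normalizer over all consistent configurations: 0.02*0.8*0.99 + 0.44*0.8*0.01 + 0.3*0.2*0.99 + 0.62*0.2*0.01 = 0.080000
P(genuine code bug | test failure) = 0.004760/0.080000 ≈ 0.0595

With the extra evidence:
For the numerator, keep only genuine code bug=true terms: 0.44×0.01 = 0.004400
Normalizer over all consistent configurations: 0.02×0.99 + 0.44×0.01 = 0.024200
P(genuine code bug | test failure, ¬flaky test harness) = 0.004400/0.024200 ≈ 0.1818
Ruling out flaky test harness raises the posterior on genuine code bug — the flip side of explaining away.

Pr[genuine code bug | test failure] ≈ 0.0595; Pr[genuine code bug | test failure, ¬flaky test harness] ≈ 0.1818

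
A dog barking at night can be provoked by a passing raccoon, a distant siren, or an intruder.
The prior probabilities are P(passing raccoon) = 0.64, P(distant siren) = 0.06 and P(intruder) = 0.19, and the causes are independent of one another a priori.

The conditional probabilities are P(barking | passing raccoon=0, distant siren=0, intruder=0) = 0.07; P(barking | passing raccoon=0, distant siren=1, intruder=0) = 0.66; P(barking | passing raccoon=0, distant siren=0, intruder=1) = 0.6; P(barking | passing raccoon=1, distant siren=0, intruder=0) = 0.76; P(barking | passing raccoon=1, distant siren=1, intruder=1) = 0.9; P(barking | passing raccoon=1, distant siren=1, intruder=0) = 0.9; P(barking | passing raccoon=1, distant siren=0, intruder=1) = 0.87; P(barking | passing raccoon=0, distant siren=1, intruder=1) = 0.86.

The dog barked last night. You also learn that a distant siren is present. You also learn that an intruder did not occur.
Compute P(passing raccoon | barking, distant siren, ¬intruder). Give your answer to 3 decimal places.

Numerator (weight on configurations with passing raccoon): 0.9*0.64 = 0.576000
The normalizing constant is 0.66*0.36 + 0.9*0.64 = 0.813600
Posterior = 0.576000 / 0.813600 ≈ 0.708

P(passing raccoon | barking, distant siren, ¬intruder) ≈ 0.708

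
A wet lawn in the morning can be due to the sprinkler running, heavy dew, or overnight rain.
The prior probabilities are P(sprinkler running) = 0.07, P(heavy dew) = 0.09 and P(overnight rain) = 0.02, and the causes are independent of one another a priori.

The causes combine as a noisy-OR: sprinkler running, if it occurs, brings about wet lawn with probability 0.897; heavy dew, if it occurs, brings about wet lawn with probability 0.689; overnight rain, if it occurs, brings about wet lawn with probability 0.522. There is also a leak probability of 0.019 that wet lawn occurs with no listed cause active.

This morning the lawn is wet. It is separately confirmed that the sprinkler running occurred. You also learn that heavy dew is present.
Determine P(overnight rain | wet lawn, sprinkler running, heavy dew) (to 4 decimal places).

Under noisy-OR, P(wet lawn | causes) = 1 − (1−0.019)·∏(1−qᵢ) over the active causes.
P(wet lawn | sprinkler running, heavy dew) = 0.968576×0.98 + 0.984979×0.02 = 0.949204 + 0.019700 = 0.968904
Of this, 0.019700 comes from 0.984979×0.02 (the overnight rain=true cases).
Hence the posterior is 0.019700/0.968904 ≈ 0.0203.

P(overnight rain | wet lawn, sprinkler running, heavy dew) ≈ 0.0203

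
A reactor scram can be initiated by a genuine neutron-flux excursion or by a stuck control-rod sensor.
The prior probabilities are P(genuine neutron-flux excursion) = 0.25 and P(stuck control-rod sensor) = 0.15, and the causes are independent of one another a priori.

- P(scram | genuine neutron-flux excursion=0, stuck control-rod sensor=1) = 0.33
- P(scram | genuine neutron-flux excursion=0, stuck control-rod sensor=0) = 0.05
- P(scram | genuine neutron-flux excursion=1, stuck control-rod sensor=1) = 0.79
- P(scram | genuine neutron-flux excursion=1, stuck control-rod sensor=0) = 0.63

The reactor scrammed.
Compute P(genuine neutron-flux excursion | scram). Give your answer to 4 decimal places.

P(genuine neutron-flux excursion | scram) ≈ 0.7032

P(scram) = 0.05×0.75×0.85 + 0.33×0.75×0.15 + 0.63×0.25×0.85 + 0.79×0.25×0.15 = 0.031875 + 0.037125 + 0.133875 + 0.029625 = 0.232500
Of this, 0.163500 comes from 0.133875 + 0.029625 (the genuine neutron-flux excursion=true cases).
Hence the posterior is 0.163500/0.232500 ≈ 0.7032.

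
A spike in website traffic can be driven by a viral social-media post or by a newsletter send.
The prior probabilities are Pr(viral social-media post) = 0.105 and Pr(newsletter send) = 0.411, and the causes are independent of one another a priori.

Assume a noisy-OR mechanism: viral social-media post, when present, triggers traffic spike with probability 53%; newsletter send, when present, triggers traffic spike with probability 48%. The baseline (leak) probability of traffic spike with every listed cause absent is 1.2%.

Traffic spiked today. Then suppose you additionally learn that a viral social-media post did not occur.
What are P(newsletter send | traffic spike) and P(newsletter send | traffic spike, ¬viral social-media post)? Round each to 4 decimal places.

P(newsletter send | traffic spike) ≈ 0.8428; P(newsletter send | traffic spike, ¬viral social-media post) ≈ 0.9658

Under noisy-OR, P(traffic spike | causes) = 1 − (1−0.012)·∏(1−qᵢ) over the active causes.
P(traffic spike) = 0.012×0.895×0.589 + 0.48624×0.895×0.411 + 0.53564×0.105×0.589 + 0.758533×0.105×0.411 = 0.006326 + 0.178861 + 0.033127 + 0.032734 = 0.251048
The newsletter send-present share is 0.178861 + 0.032734 = 0.211595.
So P(newsletter send | traffic spike) = 0.211595/0.251048 ≈ 0.8428.

Now also conditioning on viral social-media post≠true:
For the numerator, keep only newsletter send=true terms: 0.48624*0.411 = 0.199845
Denominator P(traffic spike | ¬viral social-media post): 0.012*0.589 + 0.48624*0.411 = 0.206913
P(newsletter send | traffic spike, ¬viral social-media post) = 0.199845/0.206913 ≈ 0.9658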